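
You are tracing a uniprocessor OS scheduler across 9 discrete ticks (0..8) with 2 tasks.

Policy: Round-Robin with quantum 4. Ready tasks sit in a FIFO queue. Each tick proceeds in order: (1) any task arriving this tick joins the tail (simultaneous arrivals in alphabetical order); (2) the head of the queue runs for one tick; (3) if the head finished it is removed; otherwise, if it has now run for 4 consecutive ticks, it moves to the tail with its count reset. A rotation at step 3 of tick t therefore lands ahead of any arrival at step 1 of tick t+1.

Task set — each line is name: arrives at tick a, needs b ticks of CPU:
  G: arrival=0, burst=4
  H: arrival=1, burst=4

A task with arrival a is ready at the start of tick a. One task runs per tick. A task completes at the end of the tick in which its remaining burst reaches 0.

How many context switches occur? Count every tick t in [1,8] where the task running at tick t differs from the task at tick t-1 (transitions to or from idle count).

t=0: queue=[G] q_used=0 → run G
t=1: queue=[G,H] q_used=1 → run G
t=2: queue=[G,H] q_used=2 → run G
t=3: queue=[G,H] q_used=3 → run G
t=4: queue=[H] q_used=0 → run H
t=5: queue=[H] q_used=1 → run H
t=6: queue=[H] q_used=2 → run H
t=7: queue=[H] q_used=3 → run H
t=8: (idle)

context switches = 2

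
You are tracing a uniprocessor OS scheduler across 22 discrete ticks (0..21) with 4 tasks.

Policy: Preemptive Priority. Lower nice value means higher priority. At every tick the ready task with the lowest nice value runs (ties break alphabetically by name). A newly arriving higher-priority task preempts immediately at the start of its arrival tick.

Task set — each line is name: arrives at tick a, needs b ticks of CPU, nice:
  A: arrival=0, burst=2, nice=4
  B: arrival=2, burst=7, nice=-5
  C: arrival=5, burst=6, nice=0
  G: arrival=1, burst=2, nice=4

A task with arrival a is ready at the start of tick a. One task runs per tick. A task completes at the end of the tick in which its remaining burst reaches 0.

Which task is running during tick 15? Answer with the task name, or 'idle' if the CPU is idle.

running at tick 15 = G

t=0: ready={A} → run A
t=1: ready={A,G} → run A
t=2: ready={B,G} → run B
t=3: ready={B,G} → run B
t=4: ready={B,G} → run B
t=5: ready={B,C,G} → run B
t=6: ready={B,C,G} → run B
t=7: ready={B,C,G} → run B
t=8: ready={B,C,G} → run B
t=9: ready={C,G} → run C
t=10: ready={C,G} → run C
t=11: ready={C,G} → run C
t=12: ready={C,G} → run C
t=13: ready={C,G} → run C
t=14: ready={C,G} → run C
t=15: ready={G} → run G
t=16: ready={G} → run G
t=17: (idle)
t=18: (idle)
t=19: (idle)
t=20: (idle)
t=21: (idle)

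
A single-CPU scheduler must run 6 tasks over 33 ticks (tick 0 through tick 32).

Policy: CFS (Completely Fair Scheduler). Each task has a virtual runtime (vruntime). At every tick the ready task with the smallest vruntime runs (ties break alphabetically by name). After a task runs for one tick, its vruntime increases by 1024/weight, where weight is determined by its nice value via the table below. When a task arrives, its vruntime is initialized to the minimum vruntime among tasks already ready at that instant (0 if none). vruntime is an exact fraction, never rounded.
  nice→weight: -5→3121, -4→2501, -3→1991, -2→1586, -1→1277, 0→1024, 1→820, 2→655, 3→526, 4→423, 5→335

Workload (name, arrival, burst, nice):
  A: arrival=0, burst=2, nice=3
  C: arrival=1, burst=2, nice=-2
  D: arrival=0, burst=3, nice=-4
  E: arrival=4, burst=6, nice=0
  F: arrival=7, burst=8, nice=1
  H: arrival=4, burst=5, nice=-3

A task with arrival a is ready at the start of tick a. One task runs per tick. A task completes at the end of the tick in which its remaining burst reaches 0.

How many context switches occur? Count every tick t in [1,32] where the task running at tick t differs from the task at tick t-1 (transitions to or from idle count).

context switches = 21

t=0: vr[A=0 D=0] → run A
t=1: vr[A=512/263 C=0 D=0] → run C
t=2: vr[A=512/263 C=512/793 D=0] → run D
t=3: vr[A=512/263 C=512/793 D=1024/2501] → run D
t=4: vr[A=512/263 C=512/793 D=2048/2501 E=512/793 H=512/793] → run C
t=5: vr[A=512/263 D=2048/2501 E=512/793 H=512/793] → run E
t=6: vr[A=512/263 D=2048/2501 E=1305/793 H=512/793] → run H
t=7: vr[A=512/263 D=2048/2501 E=1305/793 F=2048/2501 H=1831424/1578863] → run D
t=8: vr[A=512/263 E=1305/793 F=2048/2501 H=1831424/1578863] → run F
t=9: vr[A=512/263 E=1305/793 F=25856/12505 H=1831424/1578863] → run H
t=10: vr[A=512/263 E=1305/793 F=25856/12505 H=2643456/1578863] → run E
t=11: vr[A=512/263 E=2098/793 F=25856/12505 H=2643456/1578863] → run H
t=12: vr[A=512/263 E=2098/793 F=25856/12505 H=3455488/1578863] → run A
t=13: vr[E=2098/793 F=25856/12505 H=3455488/1578863] → run F
t=14: vr[E=2098/793 F=41472/12505 H=3455488/1578863] → run H
t=15: vr[E=2098/793 F=41472/12505 H=4267520/1578863] → run E
t=16: vr[E=2891/793 F=41472/12505 H=4267520/1578863] → run H
t=17: vr[E=2891/793 F=41472/12505] → run F
t=18: vr[E=2891/793 F=57088/12505] → run E
t=19: vr[E=3684/793 F=57088/12505] → run F
t=20: vr[E=3684/793 F=72704/12505] → run E
t=21: vr[E=4477/793 F=72704/12505] → run E
t=22: vr[F=72704/12505] → run F
t=23: vr[F=17664/2501] → run F
t=24: vr[F=103936/12505] → run F
t=25: vr[F=119552/12505] → run F
t=26: (idle)
t=27: (idle)
t=28: (idle)
t=29: (idle)
t=30: (idle)
t=31: (idle)
t=32: (idle)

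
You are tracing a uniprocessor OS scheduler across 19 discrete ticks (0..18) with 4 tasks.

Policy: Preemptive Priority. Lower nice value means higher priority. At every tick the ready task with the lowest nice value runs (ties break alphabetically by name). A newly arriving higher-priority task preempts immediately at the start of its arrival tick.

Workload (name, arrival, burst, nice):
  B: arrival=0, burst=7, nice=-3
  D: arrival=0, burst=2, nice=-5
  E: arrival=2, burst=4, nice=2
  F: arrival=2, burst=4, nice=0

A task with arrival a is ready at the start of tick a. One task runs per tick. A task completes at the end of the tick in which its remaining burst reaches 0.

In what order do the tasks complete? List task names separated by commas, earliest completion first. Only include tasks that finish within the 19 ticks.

completion order = D, B, F, E

t=0: ready={B,D} → run D
t=1: ready={B,D} → run D
t=2: ready={B,E,F} → run B
t=3: ready={B,E,F} → run B
t=4: ready={B,E,F} → run B
t=5: ready={B,E,F} → run B
t=6: ready={B,E,F} → run B
t=7: ready={B,E,F} → run B
t=8: ready={B,E,F} → run B
t=9: ready={E,F} → run F
t=10: ready={E,F} → run F
t=11: ready={E,F} → run F
t=12: ready={E,F} → run F
t=13: ready={E} → run E
t=14: ready={E} → run E
t=15: ready={E} → run E
t=16: ready={E} → run E
t=17: (idle)
t=18: (idle)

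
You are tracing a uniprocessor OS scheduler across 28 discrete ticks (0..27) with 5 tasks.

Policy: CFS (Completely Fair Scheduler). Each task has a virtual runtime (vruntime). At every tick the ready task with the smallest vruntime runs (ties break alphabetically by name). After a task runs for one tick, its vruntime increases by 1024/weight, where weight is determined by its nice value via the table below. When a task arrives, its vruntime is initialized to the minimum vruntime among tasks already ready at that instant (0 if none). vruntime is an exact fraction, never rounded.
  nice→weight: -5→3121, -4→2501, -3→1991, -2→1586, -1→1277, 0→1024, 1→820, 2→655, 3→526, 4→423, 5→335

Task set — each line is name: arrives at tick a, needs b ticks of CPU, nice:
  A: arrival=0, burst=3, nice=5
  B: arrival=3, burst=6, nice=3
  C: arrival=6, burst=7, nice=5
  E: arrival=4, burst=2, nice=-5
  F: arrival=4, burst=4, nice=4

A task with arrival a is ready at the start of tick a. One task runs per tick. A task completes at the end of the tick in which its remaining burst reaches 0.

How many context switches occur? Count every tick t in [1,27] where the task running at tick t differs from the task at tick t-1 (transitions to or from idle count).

t=0: vr[A=0] → run A
t=1: vr[A=1024/335] → run A
t=2: vr[A=2048/335] → run A
t=3: vr[B=0] → run B
t=4: vr[B=512/263 E=512/263 F=512/263] → run B
t=5: vr[B=1024/263 E=512/263 F=512/263] → run E
t=6: vr[B=1024/263 C=512/263 E=1867264/820823 F=512/263] → run C
t=7: vr[B=1024/263 C=440832/88105 E=1867264/820823 F=512/263] → run F
t=8: vr[B=1024/263 C=440832/88105 E=1867264/820823 F=485888/111249] → run E
t=9: vr[B=1024/263 C=440832/88105 F=485888/111249] → run B
t=10: vr[B=1536/263 C=440832/88105 F=485888/111249] → run F
t=11: vr[B=1536/263 C=440832/88105 F=755200/111249] → run C
t=12: vr[B=1536/263 C=710144/88105 F=755200/111249] → run B
t=13: vr[B=2048/263 C=710144/88105 F=755200/111249] → run F
t=14: vr[B=2048/263 C=710144/88105 F=341504/37083] → run B
t=15: vr[B=2560/263 C=710144/88105 F=341504/37083] → run C
t=16: vr[B=2560/263 C=979456/88105 F=341504/37083] → run F
t=17: vr[B=2560/263 C=979456/88105] → run B
t=18: vr[C=979456/88105] → run C
t=19: vr[C=1248768/88105] → run C
t=20: vr[C=303616/17621] → run C
t=21: vr[C=1787392/88105] → run C
t=22: (idle)
t=23: (idle)
t=24: (idle)
t=25: (idle)
t=26: (idle)
t=27: (idle)

context switches = 16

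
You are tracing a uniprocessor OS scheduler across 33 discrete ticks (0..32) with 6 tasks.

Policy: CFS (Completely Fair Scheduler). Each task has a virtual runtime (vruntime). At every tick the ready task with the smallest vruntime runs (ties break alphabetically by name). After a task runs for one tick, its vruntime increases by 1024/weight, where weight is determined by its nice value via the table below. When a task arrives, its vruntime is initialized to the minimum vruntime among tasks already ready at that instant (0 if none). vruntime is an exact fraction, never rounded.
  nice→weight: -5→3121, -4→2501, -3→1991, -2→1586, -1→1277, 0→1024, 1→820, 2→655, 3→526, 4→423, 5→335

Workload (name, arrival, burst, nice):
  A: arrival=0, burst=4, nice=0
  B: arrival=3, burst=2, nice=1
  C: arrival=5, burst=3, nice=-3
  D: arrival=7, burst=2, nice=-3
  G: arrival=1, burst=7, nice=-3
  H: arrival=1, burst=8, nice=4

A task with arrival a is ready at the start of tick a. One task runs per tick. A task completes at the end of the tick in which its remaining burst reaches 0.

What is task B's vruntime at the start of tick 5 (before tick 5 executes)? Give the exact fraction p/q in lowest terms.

t=0: vr[A=0] → run A
t=1: vr[A=1 G=1 H=1] → run A
t=2: vr[A=2 G=1 H=1] → run G
t=3: vr[A=2 B=1 G=3015/1991 H=1] → run B
t=4: vr[A=2 B=461/205 G=3015/1991 H=1] → run H
t=5: vr[A=2 B=461/205 C=3015/1991 G=3015/1991 H=1447/423] → run C
t=6: vr[A=2 B=461/205 C=4039/1991 G=3015/1991 H=1447/423] → run G
t=7: vr[A=2 B=461/205 C=4039/1991 D=2 G=4039/1991 H=1447/423] → run A
t=8: vr[A=3 B=461/205 C=4039/1991 D=2 G=4039/1991 H=1447/423] → run D
t=9: vr[A=3 B=461/205 C=4039/1991 D=5006/1991 G=4039/1991 H=1447/423] → run C
t=10: vr[A=3 B=461/205 C=5063/1991 D=5006/1991 G=4039/1991 H=1447/423] → run G
t=11: vr[A=3 B=461/205 C=5063/1991 D=5006/1991 G=5063/1991 H=1447/423] → run B
t=12: vr[A=3 C=5063/1991 D=5006/1991 G=5063/1991 H=1447/423] → run D
t=13: vr[A=3 C=5063/1991 G=5063/1991 H=1447/423] → run C
t=14: vr[A=3 G=5063/1991 H=1447/423] → run G
t=15: vr[A=3 G=6087/1991 H=1447/423] → run A
t=16: vr[G=6087/1991 H=1447/423] → run G
t=17: vr[G=7111/1991 H=1447/423] → run H
t=18: vr[G=7111/1991 H=2471/423] → run G
t=19: vr[G=8135/1991 H=2471/423] → run G
t=20: vr[H=2471/423] → run H
t=21: vr[H=1165/141] → run H
t=22: vr[H=4519/423] → run H
t=23: vr[H=5543/423] → run H
t=24: vr[H=2189/141] → run H
t=25: vr[H=7591/423] → run H
t=26: (idle)
t=27: (idle)
t=28: (idle)
t=29: (idle)
t=30: (idle)
t=31: (idle)
t=32: (idle)

vruntime(B, start of tick 5) = 461/205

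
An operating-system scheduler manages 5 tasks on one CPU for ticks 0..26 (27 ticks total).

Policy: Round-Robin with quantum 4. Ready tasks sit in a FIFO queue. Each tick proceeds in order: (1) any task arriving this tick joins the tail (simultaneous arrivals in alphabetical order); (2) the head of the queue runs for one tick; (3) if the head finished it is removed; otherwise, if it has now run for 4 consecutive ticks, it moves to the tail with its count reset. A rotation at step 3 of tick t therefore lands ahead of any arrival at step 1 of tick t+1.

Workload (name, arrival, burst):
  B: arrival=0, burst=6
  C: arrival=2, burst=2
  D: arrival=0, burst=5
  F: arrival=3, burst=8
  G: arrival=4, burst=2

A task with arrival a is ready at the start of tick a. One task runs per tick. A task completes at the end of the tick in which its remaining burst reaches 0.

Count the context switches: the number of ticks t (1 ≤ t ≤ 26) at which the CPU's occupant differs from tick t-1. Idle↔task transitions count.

context switches = 8

t=0: queue=[B,D] q_used=0 → run B
t=1: queue=[B,D] q_used=1 → run B
t=2: queue=[B,D,C] q_used=2 → run B
t=3: queue=[B,D,C,F] q_used=3 → run B
t=4: queue=[D,C,F,B,G] q_used=0 → run D
t=5: queue=[D,C,F,B,G] q_used=1 → run D
t=6: queue=[D,C,F,B,G] q_used=2 → run D
t=7: queue=[D,C,F,B,G] q_used=3 → run D
t=8: queue=[C,F,B,G,D] q_used=0 → run C
t=9: queue=[C,F,B,G,D] q_used=1 → run C
t=10: queue=[F,B,G,D] q_used=0 → run F
t=11: queue=[F,B,G,D] q_used=1 → run F
t=12: queue=[F,B,G,D] q_used=2 → run F
t=13: queue=[F,B,G,D] q_used=3 → run F
t=14: queue=[B,G,D,F] q_used=0 → run B
t=15: queue=[B,G,D,F] q_used=1 → run B
t=16: queue=[G,D,F] q_used=0 → run G
t=17: queue=[G,D,F] q_used=1 → run G
t=18: queue=[D,F] q_used=0 → run D
t=19: queue=[F] q_used=0 → run F
t=20: queue=[F] q_used=1 → run F
t=21: queue=[F] q_used=2 → run F
t=22: queue=[F] q_used=3 → run F
t=23: (idle)
t=24: (idle)
t=25: (idle)
t=26: (idle)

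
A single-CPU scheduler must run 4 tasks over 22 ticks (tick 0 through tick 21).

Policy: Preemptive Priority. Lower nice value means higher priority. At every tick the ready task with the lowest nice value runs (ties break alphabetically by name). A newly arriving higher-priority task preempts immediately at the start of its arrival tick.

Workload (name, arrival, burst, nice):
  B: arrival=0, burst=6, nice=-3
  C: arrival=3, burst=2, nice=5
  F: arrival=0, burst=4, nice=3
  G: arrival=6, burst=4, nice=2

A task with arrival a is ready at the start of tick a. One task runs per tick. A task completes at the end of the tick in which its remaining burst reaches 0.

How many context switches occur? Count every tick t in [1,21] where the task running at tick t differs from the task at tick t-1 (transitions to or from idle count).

context switches = 4

t=0: ready={B,F} → run B
t=1: ready={B,F} → run B
t=2: ready={B,F} → run B
t=3: ready={B,C,F} → run B
t=4: ready={B,C,F} → run B
t=5: ready={B,C,F} → run B
t=6: ready={C,F,G} → run G
t=7: ready={C,F,G} → run G
t=8: ready={C,F,G} → run G
t=9: ready={C,F,G} → run G
t=10: ready={C,F} → run F
t=11: ready={C,F} → run F
t=12: ready={C,F} → run F
t=13: ready={C,F} → run F
t=14: ready={C} → run C
t=15: ready={C} → run C
t=16: (idle)
t=17: (idle)
t=18: (idle)
t=19: (idle)
t=20: (idle)
t=21: (idle)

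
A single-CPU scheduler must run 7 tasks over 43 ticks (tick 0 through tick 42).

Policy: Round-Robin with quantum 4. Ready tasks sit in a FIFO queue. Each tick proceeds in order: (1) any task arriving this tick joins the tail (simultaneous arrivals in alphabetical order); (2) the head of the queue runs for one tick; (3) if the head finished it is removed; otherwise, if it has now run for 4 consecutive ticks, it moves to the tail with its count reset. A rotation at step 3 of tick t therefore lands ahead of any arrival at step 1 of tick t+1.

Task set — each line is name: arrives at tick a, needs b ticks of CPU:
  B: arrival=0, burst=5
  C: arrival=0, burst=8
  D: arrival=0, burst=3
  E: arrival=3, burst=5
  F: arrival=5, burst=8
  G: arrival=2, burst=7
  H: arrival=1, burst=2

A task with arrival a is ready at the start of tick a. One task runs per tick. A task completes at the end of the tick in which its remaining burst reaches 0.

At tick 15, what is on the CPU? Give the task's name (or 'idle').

t=0: queue=[B,C,D] q_used=0 → run B
t=1: queue=[B,C,D,H] q_used=1 → run B
t=2: queue=[B,C,D,H,G] q_used=2 → run B
t=3: queue=[B,C,D,H,G,E] q_used=3 → run B
t=4: queue=[C,D,H,G,E,B] q_used=0 → run C
t=5: queue=[C,D,H,G,E,B,F] q_used=1 → run C
t=6: queue=[C,D,H,G,E,B,F] q_used=2 → run C
t=7: queue=[C,D,H,G,E,B,F] q_used=3 → run C
t=8: queue=[D,H,G,E,B,F,C] q_used=0 → run D
t=9: queue=[D,H,G,E,B,F,C] q_used=1 → run D
t=10: queue=[D,H,G,E,B,F,C] q_used=2 → run D
t=11: queue=[H,G,E,B,F,C] q_used=0 → run H
t=12: queue=[H,G,E,B,F,C] q_used=1 → run H
t=13: queue=[G,E,B,F,C] q_used=0 → run G
t=14: queue=[G,E,B,F,C] q_used=1 → run G
t=15: queue=[G,E,B,F,C] q_used=2 → run G
t=16: queue=[G,E,B,F,C] q_used=3 → run G
t=17: queue=[E,B,F,C,G] q_used=0 → run E
t=18: queue=[E,B,F,C,G] q_used=1 → run E
t=19: queue=[E,B,F,C,G] q_used=2 → run E
t=20: queue=[E,B,F,C,G] q_used=3 → run E
t=21: queue=[B,F,C,G,E] q_used=0 → run B
t=22: queue=[F,C,G,E] q_used=0 → run F
t=23: queue=[F,C,G,E] q_used=1 → run F
t=24: queue=[F,C,G,E] q_used=2 → run F
t=25: queue=[F,C,G,E] q_used=3 → run F
t=26: queue=[C,G,E,F] q_used=0 → run C
t=27: queue=[C,G,E,F] q_used=1 → run C
t=28: queue=[C,G,E,F] q_used=2 → run C
t=29: queue=[C,G,E,F] q_used=3 → run C
t=30: queue=[G,E,F] q_used=0 → run G
t=31: queue=[G,E,F] q_used=1 → run G
t=32: queue=[G,E,F] q_used=2 → run G
t=33: queue=[E,F] q_used=0 → run E
t=34: queue=[F] q_used=0 → run F
t=35: queue=[F] q_used=1 → run F
t=36: queue=[F] q_used=2 → run F
t=37: queue=[F] q_used=3 → run F
t=38: (idle)
t=39: (idle)
t=40: (idle)
t=41: (idle)
t=42: (idle)

running at tick 15 = G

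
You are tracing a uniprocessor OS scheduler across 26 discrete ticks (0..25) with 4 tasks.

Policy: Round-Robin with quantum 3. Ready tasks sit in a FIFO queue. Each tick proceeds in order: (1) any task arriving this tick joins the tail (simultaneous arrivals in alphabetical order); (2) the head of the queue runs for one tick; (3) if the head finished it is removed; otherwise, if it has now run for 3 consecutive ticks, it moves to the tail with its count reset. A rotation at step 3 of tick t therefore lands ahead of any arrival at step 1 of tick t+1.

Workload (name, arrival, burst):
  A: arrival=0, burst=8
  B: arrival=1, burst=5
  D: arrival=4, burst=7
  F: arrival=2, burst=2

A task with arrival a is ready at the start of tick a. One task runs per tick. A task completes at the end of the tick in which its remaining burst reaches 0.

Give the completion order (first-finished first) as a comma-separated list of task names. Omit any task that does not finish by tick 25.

completion order = F, B, A, D

t=0: queue=[A] q_used=0 → run A
t=1: queue=[A,B] q_used=1 → run A
t=2: queue=[A,B,F] q_used=2 → run A
t=3: queue=[B,F,A] q_used=0 → run B
t=4: queue=[B,F,A,D] q_used=1 → run B
t=5: queue=[B,F,A,D] q_used=2 → run B
t=6: queue=[F,A,D,B] q_used=0 → run F
t=7: queue=[F,A,D,B] q_used=1 → run F
t=8: queue=[A,D,B] q_used=0 → run A
t=9: queue=[A,D,B] q_used=1 → run A
t=10: queue=[A,D,B] q_used=2 → run A
t=11: queue=[D,B,A] q_used=0 → run D
t=12: queue=[D,B,A] q_used=1 → run D
t=13: queue=[D,B,A] q_used=2 → run D
t=14: queue=[B,A,D] q_used=0 → run B
t=15: queue=[B,A,D] q_used=1 → run B
t=16: queue=[A,D] q_used=0 → run A
t=17: queue=[A,D] q_used=1 → run A
t=18: queue=[D] q_used=0 → run D
t=19: queue=[D] q_used=1 → run D
t=20: queue=[D] q_used=2 → run D
t=21: queue=[D] q_used=0 → run D
t=22: (idle)
t=23: (idle)
t=24: (idle)
t=25: (idle)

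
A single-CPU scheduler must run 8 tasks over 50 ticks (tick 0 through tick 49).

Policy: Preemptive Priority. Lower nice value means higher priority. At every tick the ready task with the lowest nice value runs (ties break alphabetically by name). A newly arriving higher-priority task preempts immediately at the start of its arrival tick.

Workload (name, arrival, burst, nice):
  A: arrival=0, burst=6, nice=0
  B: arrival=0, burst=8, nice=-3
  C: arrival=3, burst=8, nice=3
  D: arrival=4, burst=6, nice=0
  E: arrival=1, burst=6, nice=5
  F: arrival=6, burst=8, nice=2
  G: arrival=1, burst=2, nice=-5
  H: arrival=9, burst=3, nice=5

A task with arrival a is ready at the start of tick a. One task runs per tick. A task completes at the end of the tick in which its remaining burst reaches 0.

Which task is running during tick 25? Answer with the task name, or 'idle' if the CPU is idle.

running at tick 25 = F

t=0: ready={A,B} → run B
t=1: ready={A,B,E,G} → run G
t=2: ready={A,B,E,G} → run G
t=3: ready={A,B,C,E} → run B
t=4: ready={A,B,C,D,E} → run B
t=5: ready={A,B,C,D,E} → run B
t=6: ready={A,B,C,D,E,F} → run B
t=7: ready={A,B,C,D,E,F} → run B
t=8: ready={A,B,C,D,E,F} → run B
t=9: ready={A,B,C,D,E,F,H} → run B
t=10: ready={A,C,D,E,F,H} → run A
t=11: ready={A,C,D,E,F,H} → run A
t=12: ready={A,C,D,E,F,H} → run A
t=13: ready={A,C,D,E,F,H} → run A
t=14: ready={A,C,D,E,F,H} → run A
t=15: ready={A,C,D,E,F,H} → run A
t=16: ready={C,D,E,F,H} → run D
t=17: ready={C,D,E,F,H} → run D
t=18: ready={C,D,E,F,H} → run D
t=19: ready={C,D,E,F,H} → run D
t=20: ready={C,D,E,F,H} → run D
t=21: ready={C,D,E,F,H} → run D
t=22: ready={C,E,F,H} → run F
t=23: ready={C,E,F,H} → run F
t=24: ready={C,E,F,H} → run F
t=25: ready={C,E,F,H} → run F
t=26: ready={C,E,F,H} → run F
t=27: ready={C,E,F,H} → run F
t=28: ready={C,E,F,H} → run F
t=29: ready={C,E,F,H} → run F
t=30: ready={C,E,H} → run C
t=31: ready={C,E,H} → run C
t=32: ready={C,E,H} → run C
t=33: ready={C,E,H} → run C
t=34: ready={C,E,H} → run C
t=35: ready={C,E,H} → run C
t=36: ready={C,E,H} → run C
t=37: ready={C,E,H} → run C
t=38: ready={E,H} → run E
t=39: ready={E,H} → run E
t=40: ready={E,H} → run E
t=41: ready={E,H} → run E
t=42: ready={E,H} → run E
t=43: ready={E,H} → run E
t=44: ready={H} → run H
t=45: ready={H} → run H
t=46: ready={H} → run H
t=47: (idle)
t=48: (idle)
t=49: (idle)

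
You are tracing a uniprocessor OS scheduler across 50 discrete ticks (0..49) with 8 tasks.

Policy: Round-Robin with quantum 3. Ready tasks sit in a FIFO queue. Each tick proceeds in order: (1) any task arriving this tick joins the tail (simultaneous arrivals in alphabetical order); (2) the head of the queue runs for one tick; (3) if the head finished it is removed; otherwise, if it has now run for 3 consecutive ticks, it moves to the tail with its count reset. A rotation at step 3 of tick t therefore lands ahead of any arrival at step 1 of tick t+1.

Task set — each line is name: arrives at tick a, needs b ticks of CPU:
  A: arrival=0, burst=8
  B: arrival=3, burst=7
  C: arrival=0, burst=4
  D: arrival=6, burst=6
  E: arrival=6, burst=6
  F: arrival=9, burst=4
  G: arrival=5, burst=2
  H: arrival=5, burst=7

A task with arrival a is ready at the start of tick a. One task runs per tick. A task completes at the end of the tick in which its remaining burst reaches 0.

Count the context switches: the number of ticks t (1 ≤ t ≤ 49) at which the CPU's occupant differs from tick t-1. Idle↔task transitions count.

context switches = 18

t=0: queue=[A,C] q_used=0 → run A
t=1: queue=[A,C] q_used=1 → run A
t=2: queue=[A,C] q_used=2 → run A
t=3: queue=[C,A,B] q_used=0 → run C
t=4: queue=[C,A,B] q_used=1 → run C
t=5: queue=[C,A,B,G,H] q_used=2 → run C
t=6: queue=[A,B,G,H,C,D,E] q_used=0 → run A
t=7: queue=[A,B,G,H,C,D,E] q_used=1 → run A
t=8: queue=[A,B,G,H,C,D,E] q_used=2 → run A
t=9: queue=[B,G,H,C,D,E,A,F] q_used=0 → run B
t=10: queue=[B,G,H,C,D,E,A,F] q_used=1 → run B
t=11: queue=[B,G,H,C,D,E,A,F] q_used=2 → run B
t=12: queue=[G,H,C,D,E,A,F,B] q_used=0 → run G
t=13: queue=[G,H,C,D,E,A,F,B] q_used=1 → run G
t=14: queue=[H,C,D,E,A,F,B] q_used=0 → run H
t=15: queue=[H,C,D,E,A,F,B] q_used=1 → run H
t=16: queue=[H,C,D,E,A,F,B] q_used=2 → run H
t=17: queue=[C,D,E,A,F,B,H] q_used=0 → run C
t=18: queue=[D,E,A,F,B,H] q_used=0 → run D
t=19: queue=[D,E,A,F,B,H] q_used=1 → run D
t=20: queue=[D,E,A,F,B,H] q_used=2 → run D
t=21: queue=[E,A,F,B,H,D] q_used=0 → run E
t=22: queue=[E,A,F,B,H,D] q_used=1 → run E
t=23: queue=[E,A,F,B,H,D] q_used=2 → run E
t=24: queue=[A,F,B,H,D,E] q_used=0 → run A
t=25: queue=[A,F,B,H,D,E] q_used=1 → run A
t=26: queue=[F,B,H,D,E] q_used=0 → run F
t=27: queue=[F,B,H,D,E] q_used=1 → run F
t=28: queue=[F,B,H,D,E] q_used=2 → run F
t=29: queue=[B,H,D,E,F] q_used=0 → run B
t=30: queue=[B,H,D,E,F] q_used=1 → run B
t=31: queue=[B,H,D,E,F] q_used=2 → run B
t=32: queue=[H,D,E,F,B] q_used=0 → run H
t=33: queue=[H,D,E,F,B] q_used=1 → run H
t=34: queue=[H,D,E,F,B] q_used=2 → run H
t=35: queue=[D,E,F,B,H] q_used=0 → run D
t=36: queue=[D,E,F,B,H] q_used=1 → run D
t=37: queue=[D,E,F,B,H] q_used=2 → run D
t=38: queue=[E,F,B,H] q_used=0 → run E
t=39: queue=[E,F,B,H] q_used=1 → run E
t=40: queue=[E,F,B,H] q_used=2 → run E
t=41: queue=[F,B,H] q_used=0 → run F
t=42: queue=[B,H] q_used=0 → run B
t=43: queue=[H] q_used=0 → run H
t=44: (idle)
t=45: (idle)
t=46: (idle)
t=47: (idle)
t=48: (idle)
t=49: (idle)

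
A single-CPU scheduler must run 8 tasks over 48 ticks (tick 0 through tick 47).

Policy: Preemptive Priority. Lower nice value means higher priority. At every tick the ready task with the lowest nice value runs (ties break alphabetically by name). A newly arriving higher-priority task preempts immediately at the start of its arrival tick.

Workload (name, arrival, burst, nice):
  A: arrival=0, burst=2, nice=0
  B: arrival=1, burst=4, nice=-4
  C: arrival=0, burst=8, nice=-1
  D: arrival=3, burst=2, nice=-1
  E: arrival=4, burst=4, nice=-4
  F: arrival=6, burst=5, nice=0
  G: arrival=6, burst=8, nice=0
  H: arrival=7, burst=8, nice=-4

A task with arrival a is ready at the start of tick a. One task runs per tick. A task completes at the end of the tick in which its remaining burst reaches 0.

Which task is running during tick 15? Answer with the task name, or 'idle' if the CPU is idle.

t=0: ready={A,C} → run C
t=1: ready={A,B,C} → run B
t=2: ready={A,B,C} → run B
t=3: ready={A,B,C,D} → run B
t=4: ready={A,B,C,D,E} → run B
t=5: ready={A,C,D,E} → run E
t=6: ready={A,C,D,E,F,G} → run E
t=7: ready={A,C,D,E,F,G,H} → run E
t=8: ready={A,C,D,E,F,G,H} → run E
t=9: ready={A,C,D,F,G,H} → run H
t=10: ready={A,C,D,F,G,H} → run H
t=11: ready={A,C,D,F,G,H} → run H
t=12: ready={A,C,D,F,G,H} → run H
t=13: ready={A,C,D,F,G,H} → run H
t=14: ready={A,C,D,F,G,H} → run H
t=15: ready={A,C,D,F,G,H} → run H
t=16: ready={A,C,D,F,G,H} → run H
t=17: ready={A,C,D,F,G} → run C
t=18: ready={A,C,D,F,G} → run C
t=19: ready={A,C,D,F,G} → run C
t=20: ready={A,C,D,F,G} → run C
t=21: ready={A,C,D,F,G} → run C
t=22: ready={A,C,D,F,G} → run C
t=23: ready={A,C,D,F,G} → run C
t=24: ready={A,D,F,G} → run D
t=25: ready={A,D,F,G} → run D
t=26: ready={A,F,G} → run A
t=27: ready={A,F,G} → run A
t=28: ready={F,G} → run F
t=29: ready={F,G} → run F
t=30: ready={F,G} → run F
t=31: ready={F,G} → run F
t=32: ready={F,G} → run F
t=33: ready={G} → run G
t=34: ready={G} → run G
t=35: ready={G} → run G
t=36: ready={G} → run G
t=37: ready={G} → run G
t=38: ready={G} → run G
t=39: ready={G} → run G
t=40: ready={G} → run G
t=41: (idle)
t=42: (idle)
t=43: (idle)
t=44: (idle)
t=45: (idle)
t=46: (idle)
t=47: (idle)

running at tick 15 = H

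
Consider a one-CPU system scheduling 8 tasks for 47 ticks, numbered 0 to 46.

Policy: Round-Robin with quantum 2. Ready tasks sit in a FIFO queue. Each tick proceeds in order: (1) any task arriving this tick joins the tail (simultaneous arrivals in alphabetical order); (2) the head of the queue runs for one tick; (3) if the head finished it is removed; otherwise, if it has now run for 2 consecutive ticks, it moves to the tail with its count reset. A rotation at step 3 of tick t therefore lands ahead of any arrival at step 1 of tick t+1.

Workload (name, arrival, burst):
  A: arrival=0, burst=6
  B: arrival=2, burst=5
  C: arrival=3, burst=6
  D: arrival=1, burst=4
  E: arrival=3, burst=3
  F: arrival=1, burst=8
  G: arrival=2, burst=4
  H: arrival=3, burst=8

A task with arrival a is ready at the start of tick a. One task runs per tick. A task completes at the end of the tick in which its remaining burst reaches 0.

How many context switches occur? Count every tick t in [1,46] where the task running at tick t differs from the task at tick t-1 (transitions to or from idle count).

context switches = 23

t=0: queue=[A] q_used=0 → run A
t=1: queue=[A,D,F] q_used=1 → run A
t=2: queue=[D,F,A,B,G] q_used=0 → run D
t=3: queue=[D,F,A,B,G,C,E,H] q_used=1 → run D
t=4: queue=[F,A,B,G,C,E,H,D] q_used=0 → run F
t=5: queue=[F,A,B,G,C,E,H,D] q_used=1 → run F
t=6: queue=[A,B,G,C,E,H,D,F] q_used=0 → run A
t=7: queue=[A,B,G,C,E,H,D,F] q_used=1 → run A
t=8: queue=[B,G,C,E,H,D,F,A] q_used=0 → run B
t=9: queue=[B,G,C,E,H,D,F,A] q_used=1 → run B
t=10: queue=[G,C,E,H,D,F,A,B] q_used=0 → run G
t=11: queue=[G,C,E,H,D,F,A,B] q_used=1 → run G
t=12: queue=[C,E,H,D,F,A,B,G] q_used=0 → run C
t=13: queue=[C,E,H,D,F,A,B,G] q_used=1 → run C
t=14: queue=[E,H,D,F,A,B,G,C] q_used=0 → run E
t=15: queue=[E,H,D,F,A,B,G,C] q_used=1 → run E
t=16: queue=[H,D,F,A,B,G,C,E] q_used=0 → run H
t=17: queue=[H,D,F,A,B,G,C,E] q_used=1 → run H
t=18: queue=[D,F,A,B,G,C,E,H] q_used=0 → run D
t=19: queue=[D,F,A,B,G,C,E,H] q_used=1 → run D
t=20: queue=[F,A,B,G,C,E,H] q_used=0 → run F
t=21: queue=[F,A,B,G,C,E,H] q_used=1 → run F
t=22: queue=[A,B,G,C,E,H,F] q_used=0 → run A
t=23: queue=[A,B,G,C,E,H,F] q_used=1 → run A
t=24: queue=[B,G,C,E,H,F] q_used=0 → run B
t=25: queue=[B,G,C,E,H,F] q_used=1 → run B
t=26: queue=[G,C,E,H,F,B] q_used=0 → run G
t=27: queue=[G,C,E,H,F,B] q_used=1 → run G
t=28: queue=[C,E,H,F,B] q_used=0 → run C
t=29: queue=[C,E,H,F,B] q_used=1 → run C
t=30: queue=[E,H,F,B,C] q_used=0 → run E
t=31: queue=[H,F,B,C] q_used=0 → run H
t=32: queue=[H,F,B,C] q_used=1 → run H
t=33: queue=[F,B,C,H] q_used=0 → run F
t=34: queue=[F,B,C,H] q_used=1 → run F
t=35: queue=[B,C,H,F] q_used=0 → run B
t=36: queue=[C,H,F] q_used=0 → run C
t=37: queue=[C,H,F] q_used=1 → run C
t=38: queue=[H,F] q_used=0 → run H
t=39: queue=[H,F] q_used=1 → run H
t=40: queue=[F,H] q_used=0 → run F
t=41: queue=[F,H] q_used=1 → run F
t=42: queue=[H] q_used=0 → run H
t=43: queue=[H] q_used=1 → run H
t=44: (idle)
t=45: (idle)
t=46: (idle)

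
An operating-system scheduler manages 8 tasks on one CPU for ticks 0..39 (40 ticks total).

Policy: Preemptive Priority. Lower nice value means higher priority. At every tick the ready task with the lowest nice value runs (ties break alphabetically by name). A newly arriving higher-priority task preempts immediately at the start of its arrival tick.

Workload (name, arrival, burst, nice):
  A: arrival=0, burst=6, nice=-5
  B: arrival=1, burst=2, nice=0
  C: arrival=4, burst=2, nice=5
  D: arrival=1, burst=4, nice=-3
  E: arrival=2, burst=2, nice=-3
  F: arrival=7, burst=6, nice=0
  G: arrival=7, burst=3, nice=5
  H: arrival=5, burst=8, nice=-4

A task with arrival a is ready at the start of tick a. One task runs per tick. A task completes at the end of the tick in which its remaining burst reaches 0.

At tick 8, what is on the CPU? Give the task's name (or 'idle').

running at tick 8 = H

t=0: ready={A} → run A
t=1: ready={A,B,D} → run A
t=2: ready={A,B,D,E} → run A
t=3: ready={A,B,D,E} → run A
t=4: ready={A,B,C,D,E} → run A
t=5: ready={A,B,C,D,E,H} → run A
t=6: ready={B,C,D,E,H} → run H
t=7: ready={B,C,D,E,F,G,H} → run H
t=8: ready={B,C,D,E,F,G,H} → run H
t=9: ready={B,C,D,E,F,G,H} → run H
t=10: ready={B,C,D,E,F,G,H} → run H
t=11: ready={B,C,D,E,F,G,H} → run H
t=12: ready={B,C,D,E,F,G,H} → run H
t=13: ready={B,C,D,E,F,G,H} → run H
t=14: ready={B,C,D,E,F,G} → run D
t=15: ready={B,C,D,E,F,G} → run D
t=16: ready={B,C,D,E,F,G} → run D
t=17: ready={B,C,D,E,F,G} → run D
t=18: ready={B,C,E,F,G} → run E
t=19: ready={B,C,E,F,G} → run E
t=20: ready={B,C,F,G} → run B
t=21: ready={B,C,F,G} → run B
t=22: ready={C,F,G} → run F
t=23: ready={C,F,G} → run F
t=24: ready={C,F,G} → run F
t=25: ready={C,F,G} → run F
t=26: ready={C,F,G} → run F
t=27: ready={C,F,G} → run F
t=28: ready={C,G} → run C
t=29: ready={C,G} → run C
t=30: ready={G} → run G
t=31: ready={G} → run G
t=32: ready={G} → run G
t=33: (idle)
t=34: (idle)
t=35: (idle)
t=36: (idle)
t=37: (idle)
t=38: (idle)
t=39: (idle)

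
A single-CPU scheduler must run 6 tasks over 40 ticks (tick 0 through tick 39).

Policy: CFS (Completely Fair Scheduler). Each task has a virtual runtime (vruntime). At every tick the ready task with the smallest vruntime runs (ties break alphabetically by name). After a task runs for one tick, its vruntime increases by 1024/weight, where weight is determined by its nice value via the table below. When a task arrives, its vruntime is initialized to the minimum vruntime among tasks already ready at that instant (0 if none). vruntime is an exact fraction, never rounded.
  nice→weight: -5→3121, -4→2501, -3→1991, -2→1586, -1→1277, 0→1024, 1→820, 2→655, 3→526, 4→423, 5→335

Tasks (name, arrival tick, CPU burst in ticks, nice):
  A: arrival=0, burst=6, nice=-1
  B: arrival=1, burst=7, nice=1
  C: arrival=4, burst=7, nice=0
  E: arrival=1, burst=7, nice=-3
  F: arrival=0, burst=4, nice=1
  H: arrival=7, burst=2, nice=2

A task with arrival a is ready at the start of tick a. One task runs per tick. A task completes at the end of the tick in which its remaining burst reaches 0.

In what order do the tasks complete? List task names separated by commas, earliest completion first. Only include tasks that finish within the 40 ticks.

t=0: vr[A=0 F=0] → run A
t=1: vr[A=1024/1277 B=0 E=0 F=0] → run B
t=2: vr[A=1024/1277 B=256/205 E=0 F=0] → run E
t=3: vr[A=1024/1277 B=256/205 E=1024/1991 F=0] → run F
t=4: vr[A=1024/1277 B=256/205 C=1024/1991 E=1024/1991 F=256/205] → run C
t=5: vr[A=1024/1277 B=256/205 C=3015/1991 E=1024/1991 F=256/205] → run E
t=6: vr[A=1024/1277 B=256/205 C=3015/1991 E=2048/1991 F=256/205] → run A
t=7: vr[A=2048/1277 B=256/205 C=3015/1991 E=2048/1991 F=256/205 H=2048/1991] → run E
t=8: vr[A=2048/1277 B=256/205 C=3015/1991 E=3072/1991 F=256/205 H=2048/1991] → run H
t=9: vr[A=2048/1277 B=256/205 C=3015/1991 E=3072/1991 F=256/205 H=3380224/1304105] → run B
t=10: vr[A=2048/1277 B=512/205 C=3015/1991 E=3072/1991 F=256/205 H=3380224/1304105] → run F
t=11: vr[A=2048/1277 B=512/205 C=3015/1991 E=3072/1991 F=512/205 H=3380224/1304105] → run C
t=12: vr[A=2048/1277 B=512/205 C=5006/1991 E=3072/1991 F=512/205 H=3380224/1304105] → run E
t=13: vr[A=2048/1277 B=512/205 C=5006/1991 E=4096/1991 F=512/205 H=3380224/1304105] → run A
t=14: vr[A=3072/1277 B=512/205 C=5006/1991 E=4096/1991 F=512/205 H=3380224/1304105] → run E
t=15: vr[A=3072/1277 B=512/205 C=5006/1991 E=5120/1991 F=512/205 H=3380224/1304105] → run A
t=16: vr[A=4096/1277 B=512/205 C=5006/1991 E=5120/1991 F=512/205 H=3380224/1304105] → run B
t=17: vr[A=4096/1277 B=768/205 C=5006/1991 E=5120/1991 F=512/205 H=3380224/1304105] → run F
t=18: vr[A=4096/1277 B=768/205 C=5006/1991 E=5120/1991 F=768/205 H=3380224/1304105] → run C
t=19: vr[A=4096/1277 B=768/205 C=6997/1991 E=5120/1991 F=768/205 H=3380224/1304105] → run E
t=20: vr[A=4096/1277 B=768/205 C=6997/1991 E=6144/1991 F=768/205 H=3380224/1304105] → run H
t=21: vr[A=4096/1277 B=768/205 C=6997/1991 E=6144/1991 F=768/205] → run E
t=22: vr[A=4096/1277 B=768/205 C=6997/1991 F=768/205] → run A
t=23: vr[A=5120/1277 B=768/205 C=6997/1991 F=768/205] → run C
t=24: vr[A=5120/1277 B=768/205 C=8988/1991 F=768/205] → run B
t=25: vr[A=5120/1277 B=1024/205 C=8988/1991 F=768/205] → run F
t=26: vr[A=5120/1277 B=1024/205 C=8988/1991] → run A
t=27: vr[B=1024/205 C=8988/1991] → run C
t=28: vr[B=1024/205 C=10979/1991] → run B
t=29: vr[B=256/41 C=10979/1991] → run C
t=30: vr[B=256/41 C=12970/1991] → run B
t=31: vr[B=1536/205 C=12970/1991] → run C
t=32: vr[B=1536/205] → run B
t=33: (idle)
t=34: (idle)
t=35: (idle)
t=36: (idle)
t=37: (idle)
t=38: (idle)
t=39: (idle)

completion order = H, E, F, A, C, B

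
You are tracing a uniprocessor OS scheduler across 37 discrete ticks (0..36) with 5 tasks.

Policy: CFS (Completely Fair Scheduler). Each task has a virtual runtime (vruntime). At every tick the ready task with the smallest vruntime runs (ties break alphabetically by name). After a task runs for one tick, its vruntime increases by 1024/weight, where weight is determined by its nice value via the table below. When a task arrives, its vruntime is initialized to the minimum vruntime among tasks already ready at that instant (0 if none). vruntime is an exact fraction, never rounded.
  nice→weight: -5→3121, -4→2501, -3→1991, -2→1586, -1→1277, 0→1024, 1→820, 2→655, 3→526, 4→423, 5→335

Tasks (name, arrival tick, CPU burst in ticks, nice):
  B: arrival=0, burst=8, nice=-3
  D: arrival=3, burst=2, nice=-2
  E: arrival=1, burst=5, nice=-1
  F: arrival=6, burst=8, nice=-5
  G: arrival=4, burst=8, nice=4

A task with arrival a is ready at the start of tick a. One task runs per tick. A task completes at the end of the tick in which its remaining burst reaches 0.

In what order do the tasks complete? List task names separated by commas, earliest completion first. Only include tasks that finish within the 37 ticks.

completion order = D, B, F, E, G

t=0: vr[B=0] → run B
t=1: vr[B=1024/1991 E=1024/1991] → run B
t=2: vr[B=2048/1991 E=1024/1991] → run E
t=3: vr[B=2048/1991 D=2048/1991 E=3346432/2542507] → run B
t=4: vr[B=3072/1991 D=2048/1991 E=3346432/2542507 G=2048/1991] → run D
t=5: vr[B=3072/1991 D=2643456/1578863 E=3346432/2542507 G=2048/1991] → run G
t=6: vr[B=3072/1991 D=2643456/1578863 E=3346432/2542507 F=3346432/2542507 G=2905088/842193] → run E
t=7: vr[B=3072/1991 D=2643456/1578863 E=5385216/2542507 F=3346432/2542507 G=2905088/842193] → run F
t=8: vr[B=3072/1991 D=2643456/1578863 E=5385216/2542507 F=13047741440/7935164347 G=2905088/842193] → run B
t=9: vr[B=4096/1991 D=2643456/1578863 E=5385216/2542507 F=13047741440/7935164347 G=2905088/842193] → run F
t=10: vr[B=4096/1991 D=2643456/1578863 E=5385216/2542507 F=15651268608/7935164347 G=2905088/842193] → run D
t=11: vr[B=4096/1991 E=5385216/2542507 F=15651268608/7935164347 G=2905088/842193] → run F
t=12: vr[B=4096/1991 E=5385216/2542507 F=18254795776/7935164347 G=2905088/842193] → run B
t=13: vr[B=5120/1991 E=5385216/2542507 F=18254795776/7935164347 G=2905088/842193] → run E
t=14: vr[B=5120/1991 E=7424000/2542507 F=18254795776/7935164347 G=2905088/842193] → run F
t=15: vr[B=5120/1991 E=7424000/2542507 F=20858322944/7935164347 G=2905088/842193] → run B
t=16: vr[B=6144/1991 E=7424000/2542507 F=20858322944/7935164347 G=2905088/842193] → run F
t=17: vr[B=6144/1991 E=7424000/2542507 F=23461850112/7935164347 G=2905088/842193] → run E
t=18: vr[B=6144/1991 E=9462784/2542507 F=23461850112/7935164347 G=2905088/842193] → run F
t=19: vr[B=6144/1991 E=9462784/2542507 F=26065377280/7935164347 G=2905088/842193] → run B
t=20: vr[B=7168/1991 E=9462784/2542507 F=26065377280/7935164347 G=2905088/842193] → run F
t=21: vr[B=7168/1991 E=9462784/2542507 F=28668904448/7935164347 G=2905088/842193] → run G
t=22: vr[B=7168/1991 E=9462784/2542507 F=28668904448/7935164347 G=4943872/842193] → run B
t=23: vr[E=9462784/2542507 F=28668904448/7935164347 G=4943872/842193] → run F
t=24: vr[E=9462784/2542507 G=4943872/842193] → run E
t=25: vr[G=4943872/842193] → run G
t=26: vr[G=2327552/280731] → run G
t=27: vr[G=9021440/842193] → run G
t=28: vr[G=11060224/842193] → run G
t=29: vr[G=4366336/280731] → run G
t=30: vr[G=15137792/842193] → run G
t=31: (idle)
t=32: (idle)
t=33: (idle)
t=34: (idle)
t=35: (idle)
t=36: (idle)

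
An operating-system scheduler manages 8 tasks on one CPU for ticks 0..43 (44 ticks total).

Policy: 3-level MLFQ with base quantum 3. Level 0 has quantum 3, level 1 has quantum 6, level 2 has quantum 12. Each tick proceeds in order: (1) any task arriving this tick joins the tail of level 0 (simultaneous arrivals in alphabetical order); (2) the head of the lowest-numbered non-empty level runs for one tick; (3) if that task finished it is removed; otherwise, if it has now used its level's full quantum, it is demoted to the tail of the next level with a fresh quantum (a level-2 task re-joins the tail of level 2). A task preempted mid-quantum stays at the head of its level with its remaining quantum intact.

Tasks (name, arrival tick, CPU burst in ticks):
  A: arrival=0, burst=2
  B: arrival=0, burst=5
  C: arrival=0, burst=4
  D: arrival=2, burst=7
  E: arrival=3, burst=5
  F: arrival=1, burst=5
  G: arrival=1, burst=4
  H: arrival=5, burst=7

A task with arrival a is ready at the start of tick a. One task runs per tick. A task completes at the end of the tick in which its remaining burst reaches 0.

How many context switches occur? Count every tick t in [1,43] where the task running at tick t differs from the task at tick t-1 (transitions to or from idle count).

context switches = 15

t=0: L0/L1/L2 = ABC/-/- → run A
t=1: L0/L1/L2 = ABCFG/-/- → run A
t=2: L0/L1/L2 = BCFGD/-/- → run B
t=3: L0/L1/L2 = BCFGDE/-/- → run B
t=4: L0/L1/L2 = BCFGDE/-/- → run B
t=5: L0/L1/L2 = CFGDEH/B/- → run C
t=6: L0/L1/L2 = CFGDEH/B/- → run C
t=7: L0/L1/L2 = CFGDEH/B/- → run C
t=8: L0/L1/L2 = FGDEH/BC/- → run F
t=9: L0/L1/L2 = FGDEH/BC/- → run F
t=10: L0/L1/L2 = FGDEH/BC/- → run F
t=11: L0/L1/L2 = GDEH/BCF/- → run G
t=12: L0/L1/L2 = GDEH/BCF/- → run G
t=13: L0/L1/L2 = GDEH/BCF/- → run G
t=14: L0/L1/L2 = DEH/BCFG/- → run D
t=15: L0/L1/L2 = DEH/BCFG/- → run D
t=16: L0/L1/L2 = DEH/BCFG/- → run D
t=17: L0/L1/L2 = EH/BCFGD/- → run E
t=18: L0/L1/L2 = EH/BCFGD/- → run E
t=19: L0/L1/L2 = EH/BCFGD/- → run E
t=20: L0/L1/L2 = H/BCFGDE/- → run H
t=21: L0/L1/L2 = H/BCFGDE/- → run H
t=22: L0/L1/L2 = H/BCFGDE/- → run H
t=23: L0/L1/L2 = -/BCFGDEH/- → run B
t=24: L0/L1/L2 = -/BCFGDEH/- → run B
t=25: L0/L1/L2 = -/CFGDEH/- → run C
t=26: L0/L1/L2 = -/FGDEH/- → run F
t=27: L0/L1/L2 = -/FGDEH/- → run F
t=28: L0/L1/L2 = -/GDEH/- → run G
t=29: L0/L1/L2 = -/DEH/- → run D
t=30: L0/L1/L2 = -/DEH/- → run D
t=31: L0/L1/L2 = -/DEH/- → run D
t=32: L0/L1/L2 = -/DEH/- → run D
t=33: L0/L1/L2 = -/EH/- → run E
t=34: L0/L1/L2 = -/EH/- → run E
t=35: L0/L1/L2 = -/H/- → run H
t=36: L0/L1/L2 = -/H/- → run H
t=37: L0/L1/L2 = -/H/- → run H
t=38: L0/L1/L2 = -/H/- → run H
t=39: (idle)
t=40: (idle)
t=41: (idle)
t=42: (idle)
t=43: (idle)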